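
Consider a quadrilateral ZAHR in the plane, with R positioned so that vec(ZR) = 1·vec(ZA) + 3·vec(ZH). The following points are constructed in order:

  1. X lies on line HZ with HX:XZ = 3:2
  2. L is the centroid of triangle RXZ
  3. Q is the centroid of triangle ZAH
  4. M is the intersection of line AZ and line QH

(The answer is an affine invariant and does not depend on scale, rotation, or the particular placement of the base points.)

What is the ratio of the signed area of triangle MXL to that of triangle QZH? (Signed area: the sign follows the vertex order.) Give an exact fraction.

[MXL]:[QZH] = 3/2

Choose coordinates Z = (0, 0), A = (1, 0), H = (0, 1), R = (1, 3).
1. X lies on line HZ with HX:XZ = 3:2 ⇒ X = (0, 2/5)
2. L is the centroid of triangle RXZ ⇒ L = (1/3, 17/15)
3. Q is the centroid of triangle ZAH ⇒ Q = (1/3, 1/3)
4. M is the intersection of line AZ and line QH ⇒ M = (1/2, 0)
2·[MXL] = -1/2, 2·[QZH] = -1/3
[MXL]:[QZH] = -1/2:-1/3 = 3/2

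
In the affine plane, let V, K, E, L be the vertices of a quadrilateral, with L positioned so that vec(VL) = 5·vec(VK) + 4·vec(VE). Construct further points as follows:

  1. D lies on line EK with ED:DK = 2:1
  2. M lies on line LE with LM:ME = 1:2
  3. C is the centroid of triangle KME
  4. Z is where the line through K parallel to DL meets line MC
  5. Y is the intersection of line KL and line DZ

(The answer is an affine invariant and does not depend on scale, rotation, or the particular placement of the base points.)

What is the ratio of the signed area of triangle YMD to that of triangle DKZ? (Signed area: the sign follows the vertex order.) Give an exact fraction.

[YMD]:[DKZ] = -1/9

Assign V = (0, 0), K = (1, 0), E = (0, 1), L = (5, 4) — the answer is frame-independent, so this choice is without loss of generality.
1. D lies on line EK with ED:DK = 2:1 ⇒ D = (2/3, 1/3)
2. M lies on line LE with LM:ME = 1:2 ⇒ M = (10/3, 3)
3. C is the centroid of triangle KME ⇒ C = (13/9, 4/3)
4. Z is where the line through K parallel to DL meets line MC ⇒ Z = (-25, -22)
5. Y is the intersection of line KL and line DZ ⇒ Y = (29/5, 24/5)
2·[YMD] = 16/9, 2·[DKZ] = -16
[YMD]:[DKZ] = 16/9:-16 = -1/9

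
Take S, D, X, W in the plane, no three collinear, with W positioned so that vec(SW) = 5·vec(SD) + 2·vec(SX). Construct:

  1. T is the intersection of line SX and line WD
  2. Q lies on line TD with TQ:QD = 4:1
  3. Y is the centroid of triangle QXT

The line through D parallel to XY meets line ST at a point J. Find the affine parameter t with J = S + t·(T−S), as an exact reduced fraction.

t = -13/2

Assign S = (0, 0), D = (1, 0), X = (0, 1), W = (5, 2) — the answer is frame-independent, so this choice is without loss of generality.
1. T is the intersection of line SX and line WD ⇒ T = (0, -1/2)
2. Q lies on line TD with TQ:QD = 4:1 ⇒ Q = (4/5, -1/10)
3. Y is the centroid of triangle QXT ⇒ Y = (4/15, 2/15)
through D parallel to XY: direction (4/15, -13/15); meets ST at J = (0, 13/4)
J = S + t·(T−S) with t = -13/2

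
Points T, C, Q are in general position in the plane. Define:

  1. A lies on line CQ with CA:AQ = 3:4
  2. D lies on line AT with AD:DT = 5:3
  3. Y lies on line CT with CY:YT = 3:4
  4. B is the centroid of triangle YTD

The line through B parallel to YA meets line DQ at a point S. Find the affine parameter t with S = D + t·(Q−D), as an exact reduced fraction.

t = -2/9

Work in coordinates with T = (0, 0), C = (1, 0), Q = (0, 1).
1. A lies on line CQ with CA:AQ = 3:4 ⇒ A = (4/7, 3/7)
2. D lies on line AT with AD:DT = 5:3 ⇒ D = (3/14, 9/56)
3. Y lies on line CT with CY:YT = 3:4 ⇒ Y = (4/7, 0)
4. B is the centroid of triangle YTD ⇒ B = (11/42, 3/56)
through B parallel to YA: direction (0, 3/7); meets DQ at S = (11/42, -13/504)
S = D + t·(Q−D) with t = -2/9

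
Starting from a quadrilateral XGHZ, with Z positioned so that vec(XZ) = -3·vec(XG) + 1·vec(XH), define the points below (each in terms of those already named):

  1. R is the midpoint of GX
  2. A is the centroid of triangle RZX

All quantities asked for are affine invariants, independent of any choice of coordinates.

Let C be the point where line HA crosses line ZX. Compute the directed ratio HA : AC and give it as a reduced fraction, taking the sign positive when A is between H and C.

HA:AC = 17

Work in coordinates with X = (0, 0), G = (1, 0), H = (0, 1), Z = (-3, 1).
1. R is the midpoint of GX ⇒ R = (1/2, 0)
2. A is the centroid of triangle RZX ⇒ A = (-5/6, 1/3)
line HA meets ZX at C = (-15/17, 5/17)
A = H + t·(C−H) with t = 17/18, so HA:AC = 17/18:1/18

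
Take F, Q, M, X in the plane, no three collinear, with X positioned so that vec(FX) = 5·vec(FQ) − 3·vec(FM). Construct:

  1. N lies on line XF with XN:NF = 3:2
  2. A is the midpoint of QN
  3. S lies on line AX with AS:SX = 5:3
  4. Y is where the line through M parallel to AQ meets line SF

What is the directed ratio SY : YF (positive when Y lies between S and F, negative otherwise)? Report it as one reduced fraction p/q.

Assign F = (0, 0), Q = (1, 0), M = (0, 1), X = (5, -3) — the answer is frame-independent, so this choice is without loss of generality.
1. N lies on line XF with XN:NF = 3:2 ⇒ N = (2, -6/5)
2. A is the midpoint of QN ⇒ A = (3/2, -3/5)
3. S lies on line AX with AS:SX = 5:3 ⇒ S = (59/16, -21/10)
4. Y is where the line through M parallel to AQ meets line SF ⇒ Y = (295/186, -28/31)
Y = S + t·(F−S) with t = 53/93, so SY:YF = t:(1−t) = 53/93:40/93

SY:YF = 53/40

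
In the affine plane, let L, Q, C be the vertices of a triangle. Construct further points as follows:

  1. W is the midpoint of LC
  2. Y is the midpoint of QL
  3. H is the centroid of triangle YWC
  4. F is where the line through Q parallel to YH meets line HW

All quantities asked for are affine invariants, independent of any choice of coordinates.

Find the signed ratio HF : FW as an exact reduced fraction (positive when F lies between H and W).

HF:FW = -3/4

Assign L = (0, 0), Q = (1, 0), C = (0, 1) — the answer is frame-independent, so this choice is without loss of generality.
1. W is the midpoint of LC ⇒ W = (0, 1/2)
2. Y is the midpoint of QL ⇒ Y = (1/2, 0)
3. H is the centroid of triangle YWC ⇒ H = (1/6, 1/2)
4. F is where the line through Q parallel to YH meets line HW ⇒ F = (2/3, 1/2)
F = H + t·(W−H) with t = -3, so HF:FW = t:(1−t) = -3:4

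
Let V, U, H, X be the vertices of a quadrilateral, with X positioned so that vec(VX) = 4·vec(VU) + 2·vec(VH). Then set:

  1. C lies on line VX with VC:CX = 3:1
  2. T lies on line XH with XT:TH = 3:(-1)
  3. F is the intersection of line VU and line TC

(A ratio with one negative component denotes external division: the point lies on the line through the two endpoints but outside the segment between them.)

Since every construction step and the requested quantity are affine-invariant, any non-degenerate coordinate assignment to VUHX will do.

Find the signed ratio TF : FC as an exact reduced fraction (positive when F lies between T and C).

TF:FC = -1/3

Assign V = (0, 0), U = (1, 0), H = (0, 1), X = (4, 2) — the answer is frame-independent, so this choice is without loss of generality.
1. C lies on line VX with VC:CX = 3:1 ⇒ C = (3, 3/2)
2. T lies on line XH with XT:TH = 3:(-1) ⇒ T = (-2, 1/2)
3. F is the intersection of line VU and line TC ⇒ F = (-9/2, 0)
F = T + t·(C−T) with t = -1/2, so TF:FC = t:(1−t) = -1/2:3/2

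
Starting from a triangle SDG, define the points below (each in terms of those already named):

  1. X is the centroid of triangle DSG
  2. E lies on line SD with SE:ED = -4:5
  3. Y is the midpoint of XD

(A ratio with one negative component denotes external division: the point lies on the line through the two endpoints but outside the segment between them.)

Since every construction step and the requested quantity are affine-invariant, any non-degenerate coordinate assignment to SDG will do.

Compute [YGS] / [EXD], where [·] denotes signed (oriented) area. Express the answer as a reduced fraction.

[YGS]:[EXD] = -2/5

Set S = (0, 0), D = (1, 0), G = (0, 1); any affine frame gives the same invariant.
1. X is the centroid of triangle DSG ⇒ X = (1/3, 1/3)
2. E lies on line SD with SE:ED = -4:5 ⇒ E = (-4, 0)
3. Y is the midpoint of XD ⇒ Y = (2/3, 1/6)
2·[YGS] = 2/3, 2·[EXD] = -5/3
[YGS]:[EXD] = 2/3:-5/3 = -2/5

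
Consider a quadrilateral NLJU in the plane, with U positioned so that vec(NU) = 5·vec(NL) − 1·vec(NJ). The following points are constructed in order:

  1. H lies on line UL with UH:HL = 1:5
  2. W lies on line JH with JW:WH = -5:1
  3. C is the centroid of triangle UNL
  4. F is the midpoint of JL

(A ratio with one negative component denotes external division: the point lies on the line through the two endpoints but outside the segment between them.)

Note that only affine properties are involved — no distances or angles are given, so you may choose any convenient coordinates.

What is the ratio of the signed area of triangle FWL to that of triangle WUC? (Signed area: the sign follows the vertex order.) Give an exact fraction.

Choose coordinates N = (0, 0), L = (1, 0), J = (0, 1), U = (5, -1).
1. H lies on line UL with UH:HL = 1:5 ⇒ H = (13/3, -5/6)
2. W lies on line JH with JW:WH = -5:1 ⇒ W = (65/12, -31/24)
3. C is the centroid of triangle UNL ⇒ C = (2, -1/3)
4. F is the midpoint of JL ⇒ F = (1/2, 1/2)
2·[FWL] = -25/16, 2·[WUC] = 43/72
[FWL]:[WUC] = -25/16:43/72 = -225/86

[FWL]:[WUC] = -225/86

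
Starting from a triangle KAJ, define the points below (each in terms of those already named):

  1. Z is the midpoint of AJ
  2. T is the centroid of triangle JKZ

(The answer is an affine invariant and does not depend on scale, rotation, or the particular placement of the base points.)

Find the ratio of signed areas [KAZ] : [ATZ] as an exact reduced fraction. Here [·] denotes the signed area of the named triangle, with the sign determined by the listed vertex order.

Set K = (0, 0), A = (1, 0), J = (0, 1); any affine frame gives the same invariant.
1. Z is the midpoint of AJ ⇒ Z = (1/2, 1/2)
2. T is the centroid of triangle JKZ ⇒ T = (1/6, 1/2)
2·[KAZ] = 1/2, 2·[ATZ] = -1/6
[KAZ]:[ATZ] = 1/2:-1/6 = -3

[KAZ]:[ATZ] = -3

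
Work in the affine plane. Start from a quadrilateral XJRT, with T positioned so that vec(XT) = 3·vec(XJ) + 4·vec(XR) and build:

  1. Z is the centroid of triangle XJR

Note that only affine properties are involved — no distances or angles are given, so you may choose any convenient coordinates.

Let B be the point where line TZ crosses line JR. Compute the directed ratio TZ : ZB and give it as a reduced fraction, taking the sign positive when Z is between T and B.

TZ:ZB = -19

Assign X = (0, 0), J = (1, 0), R = (0, 1), T = (3, 4) — the answer is frame-independent, so this choice is without loss of generality.
1. Z is the centroid of triangle XJR ⇒ Z = (1/3, 1/3)
line TZ meets JR at B = (9/19, 10/19)
Z = T + t·(B−T) with t = 19/18, so TZ:ZB = 19/18:-1/18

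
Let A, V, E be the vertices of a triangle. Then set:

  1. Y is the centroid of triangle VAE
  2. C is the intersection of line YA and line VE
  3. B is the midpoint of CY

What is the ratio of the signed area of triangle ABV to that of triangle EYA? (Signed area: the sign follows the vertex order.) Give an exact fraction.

Assign A = (0, 0), V = (1, 0), E = (0, 1) — the answer is frame-independent, so this choice is without loss of generality.
1. Y is the centroid of triangle VAE ⇒ Y = (1/3, 1/3)
2. C is the intersection of line YA and line VE ⇒ C = (1/2, 1/2)
3. B is the midpoint of CY ⇒ B = (5/12, 5/12)
2·[ABV] = -5/12, 2·[EYA] = -1/3
[ABV]:[EYA] = -5/12:-1/3 = 5/4

[ABV]:[EYA] = 5/4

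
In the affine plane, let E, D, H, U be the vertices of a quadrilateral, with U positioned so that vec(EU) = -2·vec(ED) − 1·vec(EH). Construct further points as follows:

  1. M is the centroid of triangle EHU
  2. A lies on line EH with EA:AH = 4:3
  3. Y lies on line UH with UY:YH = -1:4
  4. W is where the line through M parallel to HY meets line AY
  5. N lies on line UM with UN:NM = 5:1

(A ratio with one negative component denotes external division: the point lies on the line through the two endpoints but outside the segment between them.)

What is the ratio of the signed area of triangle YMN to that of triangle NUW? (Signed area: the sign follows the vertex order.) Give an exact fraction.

Work in coordinates with E = (0, 0), D = (1, 0), H = (0, 1), U = (-2, -1).
1. M is the centroid of triangle EHU ⇒ M = (-2/3, 0)
2. A lies on line EH with EA:AH = 4:3 ⇒ A = (0, 4/7)
3. Y lies on line UH with UY:YH = -1:4 ⇒ Y = (-8/3, -5/3)
4. W is where the line through M parallel to HY meets line AY ⇒ W = (-16/27, 2/27)
5. N lies on line UM with UN:NM = 5:1 ⇒ N = (-8/9, -1/6)
2·[YMN] = 1/27, 2·[NUW] = -5/243
[YMN]:[NUW] = 1/27:-5/243 = -9/5

[YMN]:[NUW] = -9/5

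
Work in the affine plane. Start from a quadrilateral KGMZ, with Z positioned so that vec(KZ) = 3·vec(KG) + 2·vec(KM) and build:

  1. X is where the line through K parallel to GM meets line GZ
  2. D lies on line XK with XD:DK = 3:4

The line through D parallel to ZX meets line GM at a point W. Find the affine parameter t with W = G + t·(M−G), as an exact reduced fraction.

t = 3/14

Set K = (0, 0), G = (1, 0), M = (0, 1), Z = (3, 2); any affine frame gives the same invariant.
1. X is where the line through K parallel to GM meets line GZ ⇒ X = (1/2, -1/2)
2. D lies on line XK with XD:DK = 3:4 ⇒ D = (2/7, -2/7)
through D parallel to ZX: direction (-5/2, -5/2); meets GM at W = (11/14, 3/14)
W = G + t·(M−G) with t = 3/14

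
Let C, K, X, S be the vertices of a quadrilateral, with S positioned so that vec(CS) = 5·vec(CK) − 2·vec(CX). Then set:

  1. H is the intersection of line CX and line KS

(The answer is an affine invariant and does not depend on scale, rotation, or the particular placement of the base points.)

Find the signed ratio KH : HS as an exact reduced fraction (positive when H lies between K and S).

KH:HS = -1/5

Set C = (0, 0), K = (1, 0), X = (0, 1), S = (5, -2); any affine frame gives the same invariant.
1. H is the intersection of line CX and line KS ⇒ H = (0, 1/2)
H = K + t·(S−K) with t = -1/4, so KH:HS = t:(1−t) = -1/4:5/4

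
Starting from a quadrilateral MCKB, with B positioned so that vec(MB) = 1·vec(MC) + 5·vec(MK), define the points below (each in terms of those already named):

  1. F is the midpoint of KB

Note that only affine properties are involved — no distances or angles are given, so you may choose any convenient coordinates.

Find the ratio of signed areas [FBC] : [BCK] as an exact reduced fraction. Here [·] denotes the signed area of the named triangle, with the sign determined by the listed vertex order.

[FBC]:[BCK] = 1/2

Assign M = (0, 0), C = (1, 0), K = (0, 1), B = (1, 5) — the answer is frame-independent, so this choice is without loss of generality.
1. F is the midpoint of KB ⇒ F = (1/2, 3)
2·[FBC] = -5/2, 2·[BCK] = -5
[FBC]:[BCK] = -5/2:-5 = 1/2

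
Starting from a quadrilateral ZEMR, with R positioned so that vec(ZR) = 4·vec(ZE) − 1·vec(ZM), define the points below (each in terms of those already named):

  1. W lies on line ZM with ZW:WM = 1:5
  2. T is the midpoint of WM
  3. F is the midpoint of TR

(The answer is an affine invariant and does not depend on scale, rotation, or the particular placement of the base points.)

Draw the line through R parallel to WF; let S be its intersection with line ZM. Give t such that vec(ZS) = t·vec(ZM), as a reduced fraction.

t = -1/4

Choose coordinates Z = (0, 0), E = (1, 0), M = (0, 1), R = (4, -1).
1. W lies on line ZM with ZW:WM = 1:5 ⇒ W = (0, 1/6)
2. T is the midpoint of WM ⇒ T = (0, 7/12)
3. F is the midpoint of TR ⇒ F = (2, -5/24)
through R parallel to WF: direction (2, -3/8); meets ZM at S = (0, -1/4)
S = Z + t·(M−Z) with t = -1/4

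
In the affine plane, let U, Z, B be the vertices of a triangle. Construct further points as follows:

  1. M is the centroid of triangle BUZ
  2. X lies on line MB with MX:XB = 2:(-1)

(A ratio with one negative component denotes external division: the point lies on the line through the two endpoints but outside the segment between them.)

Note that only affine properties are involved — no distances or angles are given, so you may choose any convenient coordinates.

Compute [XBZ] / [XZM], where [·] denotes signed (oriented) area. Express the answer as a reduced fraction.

[XBZ]:[XZM] = -1/2

Work in coordinates with U = (0, 0), Z = (1, 0), B = (0, 1).
1. M is the centroid of triangle BUZ ⇒ M = (1/3, 1/3)
2. X lies on line MB with MX:XB = 2:(-1) ⇒ X = (-1/3, 5/3)
2·[XBZ] = 1/3, 2·[XZM] = -2/3
[XBZ]:[XZM] = 1/3:-2/3 = -1/2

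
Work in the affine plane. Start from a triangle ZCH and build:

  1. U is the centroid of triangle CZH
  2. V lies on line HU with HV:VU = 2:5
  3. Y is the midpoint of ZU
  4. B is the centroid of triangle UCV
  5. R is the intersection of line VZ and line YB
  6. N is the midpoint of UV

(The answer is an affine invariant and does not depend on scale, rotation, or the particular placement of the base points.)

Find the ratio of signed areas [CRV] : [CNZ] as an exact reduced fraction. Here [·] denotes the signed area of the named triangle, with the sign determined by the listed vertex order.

[CRV]:[CNZ] = -153/116

Set Z = (0, 0), C = (1, 0), H = (0, 1); any affine frame gives the same invariant.
1. U is the centroid of triangle CZH ⇒ U = (1/3, 1/3)
2. V lies on line HU with HV:VU = 2:5 ⇒ V = (2/21, 17/21)
3. Y is the midpoint of ZU ⇒ Y = (1/6, 1/6)
4. B is the centroid of triangle UCV ⇒ B = (10/21, 8/21)
5. R is the intersection of line VZ and line YB ⇒ R = (4/609, 34/609)
6. N is the midpoint of UV ⇒ N = (3/14, 4/7)
2·[CRV] = -153/203, 2·[CNZ] = 4/7
[CRV]:[CNZ] = -153/203:4/7 = -153/116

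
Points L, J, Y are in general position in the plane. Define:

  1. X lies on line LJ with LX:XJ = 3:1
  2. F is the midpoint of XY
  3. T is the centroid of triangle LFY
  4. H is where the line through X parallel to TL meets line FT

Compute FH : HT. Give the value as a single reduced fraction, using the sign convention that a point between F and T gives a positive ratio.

FH:HT = -2/3

Work in coordinates with L = (0, 0), J = (1, 0), Y = (0, 1).
1. X lies on line LJ with LX:XJ = 3:1 ⇒ X = (3/4, 0)
2. F is the midpoint of XY ⇒ F = (3/8, 1/2)
3. T is the centroid of triangle LFY ⇒ T = (1/8, 1/2)
4. H is where the line through X parallel to TL meets line FT ⇒ H = (7/8, 1/2)
H = F + t·(T−F) with t = -2, so FH:HT = t:(1−t) = -2:3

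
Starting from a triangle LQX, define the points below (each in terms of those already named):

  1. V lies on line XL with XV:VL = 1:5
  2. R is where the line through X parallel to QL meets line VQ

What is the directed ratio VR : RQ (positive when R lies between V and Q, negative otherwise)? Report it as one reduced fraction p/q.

VR:RQ = -1/6

Set L = (0, 0), Q = (1, 0), X = (0, 1); any affine frame gives the same invariant.
1. V lies on line XL with XV:VL = 1:5 ⇒ V = (0, 5/6)
2. R is where the line through X parallel to QL meets line VQ ⇒ R = (-1/5, 1)
R = V + t·(Q−V) with t = -1/5, so VR:RQ = t:(1−t) = -1/5:6/5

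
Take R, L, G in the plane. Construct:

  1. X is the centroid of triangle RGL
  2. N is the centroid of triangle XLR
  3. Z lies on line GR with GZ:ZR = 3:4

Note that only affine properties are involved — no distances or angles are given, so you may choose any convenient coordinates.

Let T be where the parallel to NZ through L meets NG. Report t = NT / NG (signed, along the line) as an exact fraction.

t = 13/12

Set R = (0, 0), L = (1, 0), G = (0, 1); any affine frame gives the same invariant.
1. X is the centroid of triangle RGL ⇒ X = (1/3, 1/3)
2. N is the centroid of triangle XLR ⇒ N = (4/9, 1/9)
3. Z lies on line GR with GZ:ZR = 3:4 ⇒ Z = (0, 4/7)
through L parallel to NZ: direction (-4/9, 29/63); meets NG at T = (-1/27, 29/27)
T = N + t·(G−N) with t = 13/12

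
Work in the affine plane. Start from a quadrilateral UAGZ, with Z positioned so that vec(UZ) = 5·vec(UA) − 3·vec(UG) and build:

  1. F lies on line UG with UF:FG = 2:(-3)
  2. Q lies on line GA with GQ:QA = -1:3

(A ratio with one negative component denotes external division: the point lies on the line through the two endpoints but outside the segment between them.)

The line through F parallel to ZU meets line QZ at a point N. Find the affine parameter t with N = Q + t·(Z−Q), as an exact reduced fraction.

Assign U = (0, 0), A = (1, 0), G = (0, 1), Z = (5, -3) — the answer is frame-independent, so this choice is without loss of generality.
1. F lies on line UG with UF:FG = 2:(-3) ⇒ F = (0, -2)
2. Q lies on line GA with GQ:QA = -1:3 ⇒ Q = (-1/2, 3/2)
through F parallel to ZU: direction (-5, 3); meets QZ at N = (85/6, -21/2)
N = Q + t·(Z−Q) with t = 8/3

t = 8/3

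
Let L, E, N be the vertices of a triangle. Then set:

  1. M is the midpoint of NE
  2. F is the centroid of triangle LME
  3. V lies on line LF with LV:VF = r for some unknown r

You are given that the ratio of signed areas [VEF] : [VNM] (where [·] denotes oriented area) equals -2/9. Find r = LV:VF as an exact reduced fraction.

r = 3/2

Assign L = (0, 0), E = (1, 0), N = (0, 1) — the answer is frame-independent, so this choice is without loss of generality.
1. M is the midpoint of NE ⇒ M = (1/2, 1/2)
2. F is the centroid of triangle LME ⇒ F = (1/2, 1/6)
3. With LV:VF = r, write λ = r/(r+1) so V = L + λ·(F−L); V is affine-linear in λ
Every point depending on V is an affine combination of V and λ-independent points, so each such coordinate is linear in λ; the λ² term in each signed area is a multiple of (F−L)×(F−L) = 0, so 2·[VEF] and 2·[VNM] are each linear in λ. Evaluating at λ=0 and λ=1:
  2·[VEF] = -1/6·λ + 1/6,   2·[VNM] = 1/3·λ − 1/2
So [VEF]:[VNM] = (-1/6·λ + 1/6) / (1/3·λ − 1/2). Setting this equal to -2/9:
  -1/6·λ + 1/6 = -2/9·(1/3·λ − 1/2)  ⇒  λ = 3/5
Then r = λ/(1−λ) = (3/5)/(2/5) = 3/2. Check: with r = 3/2, V = (3/10, 1/10) and [VEF]:[VNM] = -2/9 as required.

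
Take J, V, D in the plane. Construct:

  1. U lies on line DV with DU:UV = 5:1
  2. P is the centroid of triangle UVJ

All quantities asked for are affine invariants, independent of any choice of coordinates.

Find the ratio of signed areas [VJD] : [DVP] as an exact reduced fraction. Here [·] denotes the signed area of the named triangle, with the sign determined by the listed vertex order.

[VJD]:[DVP] = 3

Choose coordinates J = (0, 0), V = (1, 0), D = (0, 1).
1. U lies on line DV with DU:UV = 5:1 ⇒ U = (5/6, 1/6)
2. P is the centroid of triangle UVJ ⇒ P = (11/18, 1/18)
2·[VJD] = -1, 2·[DVP] = -1/3
[VJD]:[DVP] = -1:-1/3 = 3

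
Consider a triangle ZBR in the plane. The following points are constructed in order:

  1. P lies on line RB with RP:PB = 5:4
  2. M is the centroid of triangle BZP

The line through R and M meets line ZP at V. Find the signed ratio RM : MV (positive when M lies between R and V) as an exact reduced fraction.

RM:MV = -19/4

Choose coordinates Z = (0, 0), B = (1, 0), R = (0, 1).
1. P lies on line RB with RP:PB = 5:4 ⇒ P = (5/9, 4/9)
2. M is the centroid of triangle BZP ⇒ M = (14/27, 4/27)
line RM meets ZP at V = (70/171, 56/171)
M = R + t·(V−R) with t = 19/15, so RM:MV = 19/15:-4/15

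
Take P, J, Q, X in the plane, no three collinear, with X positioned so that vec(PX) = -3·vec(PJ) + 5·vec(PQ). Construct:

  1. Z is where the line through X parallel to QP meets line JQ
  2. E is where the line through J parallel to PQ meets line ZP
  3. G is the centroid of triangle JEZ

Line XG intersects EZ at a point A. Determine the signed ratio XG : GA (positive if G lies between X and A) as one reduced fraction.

XG:GA = 5/4

Work in coordinates with P = (0, 0), J = (1, 0), Q = (0, 1), X = (-3, 5).
1. Z is where the line through X parallel to QP meets line JQ ⇒ Z = (-3, 4)
2. E is where the line through J parallel to PQ meets line ZP ⇒ E = (1, -4/3)
3. G is the centroid of triangle JEZ ⇒ G = (-1/3, 8/9)
line XG meets EZ at A = (9/5, -12/5)
G = X + t·(A−X) with t = 5/9, so XG:GA = 5/9:4/9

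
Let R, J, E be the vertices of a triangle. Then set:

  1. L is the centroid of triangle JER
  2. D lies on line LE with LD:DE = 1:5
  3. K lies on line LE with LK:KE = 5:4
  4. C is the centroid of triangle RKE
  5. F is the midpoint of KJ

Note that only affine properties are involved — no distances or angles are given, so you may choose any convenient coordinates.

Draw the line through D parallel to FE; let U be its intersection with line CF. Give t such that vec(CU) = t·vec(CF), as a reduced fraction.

Choose coordinates R = (0, 0), J = (1, 0), E = (0, 1).
1. L is the centroid of triangle JER ⇒ L = (1/3, 1/3)
2. D lies on line LE with LD:DE = 1:5 ⇒ D = (5/18, 4/9)
3. K lies on line LE with LK:KE = 5:4 ⇒ K = (4/27, 19/27)
4. C is the centroid of triangle RKE ⇒ C = (4/81, 46/81)
5. F is the midpoint of KJ ⇒ F = (31/54, 19/54)
through D parallel to FE: direction (-31/54, 35/54); meets CF at U = (179/756, 53/108)
U = C + t·(F−C) with t = 5/14

t = 5/14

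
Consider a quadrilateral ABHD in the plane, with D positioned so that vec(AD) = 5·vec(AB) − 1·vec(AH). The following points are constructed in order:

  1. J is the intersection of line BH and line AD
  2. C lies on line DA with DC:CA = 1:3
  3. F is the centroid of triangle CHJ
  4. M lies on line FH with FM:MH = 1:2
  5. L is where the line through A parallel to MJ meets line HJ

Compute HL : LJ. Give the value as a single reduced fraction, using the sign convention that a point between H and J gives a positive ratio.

Assign A = (0, 0), B = (1, 0), H = (0, 1), D = (5, -1) — the answer is frame-independent, so this choice is without loss of generality.
1. J is the intersection of line BH and line AD ⇒ J = (5/4, -1/4)
2. C lies on line DA with DC:CA = 1:3 ⇒ C = (15/4, -3/4)
3. F is the centroid of triangle CHJ ⇒ F = (5/3, 0)
4. M lies on line FH with FM:MH = 1:2 ⇒ M = (10/9, 1/3)
5. L is where the line through A parallel to MJ meets line HJ ⇒ L = (-5/16, 21/16)
L = H + t·(J−H) with t = -1/4, so HL:LJ = t:(1−t) = -1/4:5/4

HL:LJ = -1/5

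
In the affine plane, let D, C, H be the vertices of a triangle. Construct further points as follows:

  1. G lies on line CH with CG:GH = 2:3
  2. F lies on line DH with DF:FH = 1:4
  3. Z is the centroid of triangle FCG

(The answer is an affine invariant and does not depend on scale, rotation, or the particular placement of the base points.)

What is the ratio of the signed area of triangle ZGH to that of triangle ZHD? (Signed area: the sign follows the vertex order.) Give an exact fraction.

Set D = (0, 0), C = (1, 0), H = (0, 1); any affine frame gives the same invariant.
1. G lies on line CH with CG:GH = 2:3 ⇒ G = (3/5, 2/5)
2. F lies on line DH with DF:FH = 1:4 ⇒ F = (0, 1/5)
3. Z is the centroid of triangle FCG ⇒ Z = (8/15, 1/5)
2·[ZGH] = 4/25, 2·[ZHD] = 8/15
[ZGH]:[ZHD] = 4/25:8/15 = 3/10

[ZGH]:[ZHD] = 3/10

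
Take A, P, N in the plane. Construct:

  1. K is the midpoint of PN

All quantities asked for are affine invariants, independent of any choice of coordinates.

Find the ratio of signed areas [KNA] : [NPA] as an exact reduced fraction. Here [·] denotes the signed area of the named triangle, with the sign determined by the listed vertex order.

Work in coordinates with A = (0, 0), P = (1, 0), N = (0, 1).
1. K is the midpoint of PN ⇒ K = (1/2, 1/2)
2·[KNA] = 1/2, 2·[NPA] = -1
[KNA]:[NPA] = 1/2:-1 = -1/2

[KNA]:[NPA] = -1/2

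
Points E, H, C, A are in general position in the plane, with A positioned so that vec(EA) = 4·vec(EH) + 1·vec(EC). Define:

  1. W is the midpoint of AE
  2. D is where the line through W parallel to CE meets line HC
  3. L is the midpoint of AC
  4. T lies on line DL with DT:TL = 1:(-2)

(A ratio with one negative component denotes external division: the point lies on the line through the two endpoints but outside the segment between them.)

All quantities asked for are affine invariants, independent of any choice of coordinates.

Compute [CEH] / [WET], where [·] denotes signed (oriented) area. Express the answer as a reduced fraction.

[CEH]:[WET] = 1/7

Set E = (0, 0), H = (1, 0), C = (0, 1), A = (4, 1); any affine frame gives the same invariant.
1. W is the midpoint of AE ⇒ W = (2, 1/2)
2. D is where the line through W parallel to CE meets line HC ⇒ D = (2, -1)
3. L is the midpoint of AC ⇒ L = (2, 1)
4. T lies on line DL with DT:TL = 1:(-2) ⇒ T = (2, -3)
2·[CEH] = 1, 2·[WET] = 7
[CEH]:[WET] = 1:7 = 1/7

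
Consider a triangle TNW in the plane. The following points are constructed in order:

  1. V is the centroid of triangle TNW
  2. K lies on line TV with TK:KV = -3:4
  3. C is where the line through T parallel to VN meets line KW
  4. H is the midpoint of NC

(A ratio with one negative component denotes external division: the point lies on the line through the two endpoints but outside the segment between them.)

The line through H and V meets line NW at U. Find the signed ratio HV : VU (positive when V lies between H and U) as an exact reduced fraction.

Assign T = (0, 0), N = (1, 0), W = (0, 1) — the answer is frame-independent, so this choice is without loss of generality.
1. V is the centroid of triangle TNW ⇒ V = (1/3, 1/3)
2. K lies on line TV with TK:KV = -3:4 ⇒ K = (-1, -1)
3. C is where the line through T parallel to VN meets line KW ⇒ C = (-2/5, 1/5)
4. H is the midpoint of NC ⇒ H = (3/10, 1/10)
line HV meets NW at U = (3/8, 5/8)
V = H + t·(U−H) with t = 4/9, so HV:VU = 4/9:5/9

HV:VU = 4/5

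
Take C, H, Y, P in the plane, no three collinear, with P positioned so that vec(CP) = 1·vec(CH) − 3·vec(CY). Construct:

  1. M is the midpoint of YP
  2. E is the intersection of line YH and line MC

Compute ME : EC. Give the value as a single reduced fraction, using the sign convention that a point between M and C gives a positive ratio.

Set C = (0, 0), H = (1, 0), Y = (0, 1), P = (1, -3); any affine frame gives the same invariant.
1. M is the midpoint of YP ⇒ M = (1/2, -1)
2. E is the intersection of line YH and line MC ⇒ E = (-1, 2)
E = M + t·(C−M) with t = 3, so ME:EC = t:(1−t) = 3:-2

ME:EC = -3/2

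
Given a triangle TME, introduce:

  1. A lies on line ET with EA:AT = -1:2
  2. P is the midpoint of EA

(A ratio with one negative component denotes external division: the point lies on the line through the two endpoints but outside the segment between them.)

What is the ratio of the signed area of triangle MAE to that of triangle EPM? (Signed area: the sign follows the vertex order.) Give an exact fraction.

[MAE]:[EPM] = -2

Choose coordinates T = (0, 0), M = (1, 0), E = (0, 1).
1. A lies on line ET with EA:AT = -1:2 ⇒ A = (0, 2)
2. P is the midpoint of EA ⇒ P = (0, 3/2)
2·[MAE] = 1, 2·[EPM] = -1/2
[MAE]:[EPM] = 1:-1/2 = -2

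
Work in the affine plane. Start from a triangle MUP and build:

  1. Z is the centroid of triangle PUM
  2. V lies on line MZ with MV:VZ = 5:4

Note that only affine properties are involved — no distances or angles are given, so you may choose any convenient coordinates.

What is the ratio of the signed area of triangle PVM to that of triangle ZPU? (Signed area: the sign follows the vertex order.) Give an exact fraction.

[PVM]:[ZPU] = 5/9

Set M = (0, 0), U = (1, 0), P = (0, 1); any affine frame gives the same invariant.
1. Z is the centroid of triangle PUM ⇒ Z = (1/3, 1/3)
2. V lies on line MZ with MV:VZ = 5:4 ⇒ V = (5/27, 5/27)
2·[PVM] = -5/27, 2·[ZPU] = -1/3
[PVM]:[ZPU] = -5/27:-1/3 = 5/9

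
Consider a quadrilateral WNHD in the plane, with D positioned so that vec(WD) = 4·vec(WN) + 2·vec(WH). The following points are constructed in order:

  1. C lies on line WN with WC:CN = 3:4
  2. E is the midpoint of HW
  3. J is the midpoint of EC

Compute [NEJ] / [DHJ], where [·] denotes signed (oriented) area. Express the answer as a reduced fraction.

[NEJ]:[DHJ] = 2/45

Choose coordinates W = (0, 0), N = (1, 0), H = (0, 1), D = (4, 2).
1. C lies on line WN with WC:CN = 3:4 ⇒ C = (3/7, 0)
2. E is the midpoint of HW ⇒ E = (0, 1/2)
3. J is the midpoint of EC ⇒ J = (3/14, 1/4)
2·[NEJ] = 1/7, 2·[DHJ] = 45/14
[NEJ]:[DHJ] = 1/7:45/14 = 2/45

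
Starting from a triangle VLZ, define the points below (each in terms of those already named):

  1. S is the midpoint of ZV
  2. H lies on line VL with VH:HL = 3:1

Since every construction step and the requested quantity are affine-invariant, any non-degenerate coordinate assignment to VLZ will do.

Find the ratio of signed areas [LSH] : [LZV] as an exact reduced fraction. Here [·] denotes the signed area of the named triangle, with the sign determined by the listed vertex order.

Work in coordinates with V = (0, 0), L = (1, 0), Z = (0, 1).
1. S is the midpoint of ZV ⇒ S = (0, 1/2)
2. H lies on line VL with VH:HL = 3:1 ⇒ H = (3/4, 0)
2·[LSH] = 1/8, 2·[LZV] = 1
[LSH]:[LZV] = 1/8:1 = 1/8

[LSH]:[LZV] = 1/8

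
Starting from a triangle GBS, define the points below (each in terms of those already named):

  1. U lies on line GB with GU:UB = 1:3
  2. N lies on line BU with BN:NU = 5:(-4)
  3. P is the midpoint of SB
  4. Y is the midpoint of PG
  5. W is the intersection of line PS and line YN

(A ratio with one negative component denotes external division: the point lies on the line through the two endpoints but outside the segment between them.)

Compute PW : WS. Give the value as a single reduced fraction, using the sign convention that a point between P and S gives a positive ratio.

Set G = (0, 0), B = (1, 0), S = (0, 1); any affine frame gives the same invariant.
1. U lies on line GB with GU:UB = 1:3 ⇒ U = (1/4, 0)
2. N lies on line BU with BN:NU = 5:(-4) ⇒ N = (-11/4, 0)
3. P is the midpoint of SB ⇒ P = (1/2, 1/2)
4. Y is the midpoint of PG ⇒ Y = (1/4, 1/4)
5. W is the intersection of line PS and line YN ⇒ W = (37/52, 15/52)
W = P + t·(S−P) with t = -11/26, so PW:WS = t:(1−t) = -11/26:37/26

PW:WS = -11/37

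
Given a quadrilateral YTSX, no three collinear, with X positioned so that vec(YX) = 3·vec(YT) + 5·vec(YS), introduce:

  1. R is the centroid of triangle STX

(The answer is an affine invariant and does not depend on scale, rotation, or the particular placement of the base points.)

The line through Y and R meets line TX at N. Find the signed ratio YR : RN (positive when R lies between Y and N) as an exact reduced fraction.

YR:RN = 8/7

Assign Y = (0, 0), T = (1, 0), S = (0, 1), X = (3, 5) — the answer is frame-independent, so this choice is without loss of generality.
1. R is the centroid of triangle STX ⇒ R = (4/3, 2)
line YR meets TX at N = (5/2, 15/4)
R = Y + t·(N−Y) with t = 8/15, so YR:RN = 8/15:7/15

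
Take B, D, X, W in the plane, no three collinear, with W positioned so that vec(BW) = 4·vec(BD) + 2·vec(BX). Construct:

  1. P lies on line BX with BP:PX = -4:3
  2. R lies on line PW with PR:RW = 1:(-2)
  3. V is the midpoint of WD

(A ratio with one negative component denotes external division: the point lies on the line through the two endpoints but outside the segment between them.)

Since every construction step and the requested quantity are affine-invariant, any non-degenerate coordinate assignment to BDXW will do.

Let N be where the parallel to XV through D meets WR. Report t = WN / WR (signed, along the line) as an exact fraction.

t = -1/2

Assign B = (0, 0), D = (1, 0), X = (0, 1), W = (4, 2) — the answer is frame-independent, so this choice is without loss of generality.
1. P lies on line BX with BP:PX = -4:3 ⇒ P = (0, 4)
2. R lies on line PW with PR:RW = 1:(-2) ⇒ R = (-4, 6)
3. V is the midpoint of WD ⇒ V = (5/2, 1)
through D parallel to XV: direction (5/2, 0); meets WR at N = (8, 0)
N = W + t·(R−W) with t = -1/2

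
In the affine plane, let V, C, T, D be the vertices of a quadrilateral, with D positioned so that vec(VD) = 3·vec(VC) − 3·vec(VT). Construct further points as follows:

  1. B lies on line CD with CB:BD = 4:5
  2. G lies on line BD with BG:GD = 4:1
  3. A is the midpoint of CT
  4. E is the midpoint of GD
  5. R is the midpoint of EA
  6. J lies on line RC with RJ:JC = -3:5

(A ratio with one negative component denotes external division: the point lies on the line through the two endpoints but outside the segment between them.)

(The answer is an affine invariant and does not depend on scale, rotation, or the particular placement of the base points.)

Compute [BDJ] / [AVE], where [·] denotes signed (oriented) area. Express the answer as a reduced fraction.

[BDJ]:[AVE] = -25/206

Choose coordinates V = (0, 0), C = (1, 0), T = (0, 1), D = (3, -3).
1. B lies on line CD with CB:BD = 4:5 ⇒ B = (17/9, -4/3)
2. G lies on line BD with BG:GD = 4:1 ⇒ G = (25/9, -8/3)
3. A is the midpoint of CT ⇒ A = (1/2, 1/2)
4. E is the midpoint of GD ⇒ E = (26/9, -17/6)
5. R is the midpoint of EA ⇒ R = (61/36, -7/6)
6. J lies on line RC with RJ:JC = -3:5 ⇒ J = (197/72, -35/12)
2·[BDJ] = -25/72, 2·[AVE] = 103/36
[BDJ]:[AVE] = -25/72:103/36 = -25/206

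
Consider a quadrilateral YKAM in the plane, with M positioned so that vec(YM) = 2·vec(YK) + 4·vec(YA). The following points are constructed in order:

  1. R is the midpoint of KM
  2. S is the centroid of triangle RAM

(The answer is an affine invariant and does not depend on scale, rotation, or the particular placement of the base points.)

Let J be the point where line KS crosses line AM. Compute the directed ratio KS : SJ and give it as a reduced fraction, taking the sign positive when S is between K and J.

KS:SJ = 5

Work in coordinates with Y = (0, 0), K = (1, 0), A = (0, 1), M = (2, 4).
1. R is the midpoint of KM ⇒ R = (3/2, 2)
2. S is the centroid of triangle RAM ⇒ S = (7/6, 7/3)
line KS meets AM at J = (6/5, 14/5)
S = K + t·(J−K) with t = 5/6, so KS:SJ = 5/6:1/6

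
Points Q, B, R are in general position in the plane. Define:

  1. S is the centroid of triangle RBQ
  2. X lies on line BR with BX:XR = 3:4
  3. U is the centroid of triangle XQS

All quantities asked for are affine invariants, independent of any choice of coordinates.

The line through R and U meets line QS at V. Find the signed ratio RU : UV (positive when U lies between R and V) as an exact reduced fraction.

Set Q = (0, 0), B = (1, 0), R = (0, 1); any affine frame gives the same invariant.
1. S is the centroid of triangle RBQ ⇒ S = (1/3, 1/3)
2. X lies on line BR with BX:XR = 3:4 ⇒ X = (4/7, 3/7)
3. U is the centroid of triangle XQS ⇒ U = (19/63, 16/63)
line RU meets QS at V = (19/66, 19/66)
U = R + t·(V−R) with t = 22/21, so RU:UV = 22/21:-1/21

RU:UV = -22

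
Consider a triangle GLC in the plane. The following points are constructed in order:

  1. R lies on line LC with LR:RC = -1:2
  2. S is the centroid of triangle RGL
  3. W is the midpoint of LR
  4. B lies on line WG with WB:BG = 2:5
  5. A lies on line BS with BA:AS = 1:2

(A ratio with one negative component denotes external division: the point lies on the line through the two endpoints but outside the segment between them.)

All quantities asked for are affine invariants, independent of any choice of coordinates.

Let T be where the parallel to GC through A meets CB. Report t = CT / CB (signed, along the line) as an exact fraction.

Work in coordinates with G = (0, 0), L = (1, 0), C = (0, 1).
1. R lies on line LC with LR:RC = -1:2 ⇒ R = (2, -1)
2. S is the centroid of triangle RGL ⇒ S = (1, -1/3)
3. W is the midpoint of LR ⇒ W = (3/2, -1/2)
4. B lies on line WG with WB:BG = 2:5 ⇒ B = (15/14, -5/14)
5. A lies on line BS with BA:AS = 1:2 ⇒ A = (22/21, -22/63)
through A parallel to GC: direction (0, 1); meets CB at T = (22/21, -103/315)
T = C + t·(B−C) with t = 44/45

t = 44/45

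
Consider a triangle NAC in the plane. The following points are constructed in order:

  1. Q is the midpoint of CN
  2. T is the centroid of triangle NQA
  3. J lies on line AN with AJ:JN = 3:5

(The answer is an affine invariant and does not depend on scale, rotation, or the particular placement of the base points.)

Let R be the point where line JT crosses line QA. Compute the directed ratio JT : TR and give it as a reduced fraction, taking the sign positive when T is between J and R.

Assign N = (0, 0), A = (1, 0), C = (0, 1) — the answer is frame-independent, so this choice is without loss of generality.
1. Q is the midpoint of CN ⇒ Q = (0, 1/2)
2. T is the centroid of triangle NQA ⇒ T = (1/3, 1/6)
3. J lies on line AN with AJ:JN = 3:5 ⇒ J = (5/8, 0)
line JT meets QA at R = (-2, 3/2)
T = J + t·(R−J) with t = 1/9, so JT:TR = 1/9:8/9

JT:TR = 1/8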